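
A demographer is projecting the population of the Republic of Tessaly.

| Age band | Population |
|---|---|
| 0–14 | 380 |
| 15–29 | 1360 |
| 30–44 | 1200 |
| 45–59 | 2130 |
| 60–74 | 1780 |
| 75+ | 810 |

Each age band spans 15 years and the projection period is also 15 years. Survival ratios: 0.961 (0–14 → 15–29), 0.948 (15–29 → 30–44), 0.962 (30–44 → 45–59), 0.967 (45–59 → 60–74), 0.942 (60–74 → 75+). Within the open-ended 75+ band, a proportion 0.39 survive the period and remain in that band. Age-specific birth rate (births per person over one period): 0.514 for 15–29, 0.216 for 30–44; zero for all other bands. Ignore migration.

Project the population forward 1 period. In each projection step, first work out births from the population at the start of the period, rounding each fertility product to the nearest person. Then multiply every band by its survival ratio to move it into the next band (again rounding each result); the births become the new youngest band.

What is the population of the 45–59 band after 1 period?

1154

— Period 1 —
Births: 1360 * 0.514 = 699  |  1200 * 0.216 = 259 → total 958
15–29: 380 * 0.961 = 365
30–44: 1360 * 0.948 = 1289
45–59: 1200 * 0.962 = 1154
60–74: 2130 * 0.967 = 2060
75+: 1780 * 0.942 + 810 * 0.39 = 1677 + 316 = 1993
→ [958, 365, 1289, 1154, 2060, 1993]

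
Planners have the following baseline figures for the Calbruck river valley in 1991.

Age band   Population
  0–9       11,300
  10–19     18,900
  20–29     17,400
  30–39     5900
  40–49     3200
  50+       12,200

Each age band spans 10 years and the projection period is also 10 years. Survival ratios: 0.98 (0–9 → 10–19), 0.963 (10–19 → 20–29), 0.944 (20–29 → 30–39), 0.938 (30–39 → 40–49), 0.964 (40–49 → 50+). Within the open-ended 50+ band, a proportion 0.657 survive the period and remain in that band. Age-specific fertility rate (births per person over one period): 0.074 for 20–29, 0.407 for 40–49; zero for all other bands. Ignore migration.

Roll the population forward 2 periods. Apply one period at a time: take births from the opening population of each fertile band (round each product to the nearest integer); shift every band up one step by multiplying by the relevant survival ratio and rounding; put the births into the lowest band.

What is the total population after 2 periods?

Numbering the groups 1..6 from youngest to oldest:
Period 1.
Births: 17400 × 0.074 = 1288  |  3200 × 0.407 = 1302 → total 2590
Group 2: 11300 × 0.98 = 11074
Group 3: 18900 × 0.963 = 18201
Group 4: 17400 × 0.944 = 16426
Group 5: 5900 × 0.938 = 5534
Group 6: 3200 × 0.964 + 12200 × 0.657 = 3085 + 8015 = 11100
→ [2590, 11074, 18201, 16426, 5534, 11100]
Period 2.
Births: 18201 × 0.074 = 1347  |  5534 × 0.407 = 2252 → total 3599
Group 2: 2590 × 0.98 = 2538
Group 3: 11074 × 0.963 = 10664
Group 4: 18201 × 0.944 = 17182
Group 5: 16426 × 0.938 = 15408
Group 6: 5534 × 0.964 + 11100 × 0.657 = 5335 + 7293 = 12628
→ [3599, 2538, 10664, 17182, 15408, 12628]
Total after period 2: 3599 + 2538 + 10664 + 17182 + 15408 + 12628 = 62019

62019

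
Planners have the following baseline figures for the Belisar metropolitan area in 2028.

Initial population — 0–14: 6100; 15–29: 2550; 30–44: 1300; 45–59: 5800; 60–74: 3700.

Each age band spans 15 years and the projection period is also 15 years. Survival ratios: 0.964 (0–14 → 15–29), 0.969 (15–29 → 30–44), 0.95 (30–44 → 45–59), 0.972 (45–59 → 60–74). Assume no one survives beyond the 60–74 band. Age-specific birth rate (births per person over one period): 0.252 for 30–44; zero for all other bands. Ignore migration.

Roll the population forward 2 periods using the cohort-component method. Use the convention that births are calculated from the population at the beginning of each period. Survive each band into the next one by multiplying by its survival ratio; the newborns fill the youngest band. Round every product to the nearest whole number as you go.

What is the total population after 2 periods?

10184

Period 1.
Births: 1300 × 0.252 = 328
15–29: 6100 × 0.964 = 5880
30–44: 2550 × 0.969 = 2471
45–59: 1300 × 0.95 = 1235
60–74: 5800 × 0.972 = 5638
Population now: 0–14=328, 15–29=5880, 30–44=2471, 45–59=1235, 60–74=5638
Period 2.
Births: 2471 × 0.252 = 623
15–29: 328 × 0.964 = 316
30–44: 5880 × 0.969 = 5698
45–59: 2471 × 0.95 = 2347
60–74: 1235 × 0.972 = 1200
Population now: 0–14=623, 15–29=316, 30–44=5698, 45–59=2347, 60–74=1200
Total after period 2: 623 + 316 + 5698 + 2347 + 1200 = 10184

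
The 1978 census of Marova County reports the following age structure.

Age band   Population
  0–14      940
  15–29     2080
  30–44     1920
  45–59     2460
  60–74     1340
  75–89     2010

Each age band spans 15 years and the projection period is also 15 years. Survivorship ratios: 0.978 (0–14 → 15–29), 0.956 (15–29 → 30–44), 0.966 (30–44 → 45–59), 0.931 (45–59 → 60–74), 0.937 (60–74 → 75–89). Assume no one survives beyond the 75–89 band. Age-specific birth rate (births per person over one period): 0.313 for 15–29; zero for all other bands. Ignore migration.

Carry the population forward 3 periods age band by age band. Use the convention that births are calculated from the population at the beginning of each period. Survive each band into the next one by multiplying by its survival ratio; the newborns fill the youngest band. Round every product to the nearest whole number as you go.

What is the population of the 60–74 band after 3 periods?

1788

[period 1]
Births: 2080 × 0.313 = 651
15–29: 940 × 0.978 = 919
30–44: 2080 × 0.956 = 1988
45–59: 1920 × 0.966 = 1855
60–74: 2460 × 0.931 = 2290
75–89: 1340 × 0.937 = 1256
→ [651, 919, 1988, 1855, 2290, 1256]
[period 2]
Births: 919 × 0.313 = 288
15–29: 651 × 0.978 = 637
30–44: 919 × 0.956 = 879
45–59: 1988 × 0.966 = 1920
60–74: 1855 × 0.931 = 1727
75–89: 2290 × 0.937 = 2146
→ [288, 637, 879, 1920, 1727, 2146]
[period 3]
Births: 637 × 0.313 = 199
15–29: 288 × 0.978 = 282
30–44: 637 × 0.956 = 609
45–59: 879 × 0.966 = 849
60–74: 1920 × 0.931 = 1788
75–89: 1727 × 0.937 = 1618
→ [199, 282, 609, 849, 1788, 1618]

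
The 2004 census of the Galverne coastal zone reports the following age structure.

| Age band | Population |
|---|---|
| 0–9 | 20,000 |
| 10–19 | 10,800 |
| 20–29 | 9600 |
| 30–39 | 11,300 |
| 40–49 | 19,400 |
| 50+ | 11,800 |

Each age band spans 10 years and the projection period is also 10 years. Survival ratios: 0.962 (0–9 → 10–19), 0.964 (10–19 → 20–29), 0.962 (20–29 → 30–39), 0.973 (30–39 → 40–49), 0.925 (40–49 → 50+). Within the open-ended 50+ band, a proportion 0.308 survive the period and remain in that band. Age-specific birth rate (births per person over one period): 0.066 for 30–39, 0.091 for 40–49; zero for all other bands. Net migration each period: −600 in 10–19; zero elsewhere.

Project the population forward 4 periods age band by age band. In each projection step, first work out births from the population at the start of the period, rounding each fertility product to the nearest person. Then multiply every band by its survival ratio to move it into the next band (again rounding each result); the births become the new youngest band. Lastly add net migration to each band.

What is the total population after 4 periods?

35439

— Period 1 —
Births: 11300 * 0.066 = 746 ; 19400 * 0.091 = 1765 → 2511
10–19: 20000 * 0.962 = 19240
20–29: 10800 * 0.964 = 10411
30–39: 9600 * 0.962 = 9235
40–49: 11300 * 0.973 = 10995
50+: 19400 * 0.925 + 11800 * 0.308 = 17945 + 3634 = 21579
Net migration: 10–19 − 600 → 18640
End of period: [2511, 18640, 10411, 9235, 10995, 21579]
— Period 2 —
Births: 9235 * 0.066 = 610 ; 10995 * 0.091 = 1001 → 1611
10–19: 2511 * 0.962 = 2416
20–29: 18640 * 0.964 = 17969
30–39: 10411 * 0.962 = 10015
40–49: 9235 * 0.973 = 8986
50+: 10995 * 0.925 + 21579 * 0.308 = 10170 + 6646 = 16816
Net migration: 10–19 − 600 → 1816
End of period: [1611, 1816, 17969, 10015, 8986, 16816]
— Period 3 —
Births: 10015 * 0.066 = 661 ; 8986 * 0.091 = 818 → 1479
10–19: 1611 * 0.962 = 1550
20–29: 1816 * 0.964 = 1751
30–39: 17969 * 0.962 = 17286
40–49: 10015 * 0.973 = 9745
50+: 8986 * 0.925 + 16816 * 0.308 = 8312 + 5179 = 13491
Net migration: 10–19 − 600 → 950
End of period: [1479, 950, 1751, 17286, 9745, 13491]
— Period 4 —
Births: 17286 * 0.066 = 1141 ; 9745 * 0.091 = 887 → 2028
10–19: 1479 * 0.962 = 1423
20–29: 950 * 0.964 = 916
30–39: 1751 * 0.962 = 1684
40–49: 17286 * 0.973 = 16819
50+: 9745 * 0.925 + 13491 * 0.308 = 9014 + 4155 = 13169
Net migration: 10–19 − 600 → 823
End of period: [2028, 823, 916, 1684, 16819, 13169]
Total after period 4: 2028 + 823 + 916 + 1684 + 16819 + 13169 = 35439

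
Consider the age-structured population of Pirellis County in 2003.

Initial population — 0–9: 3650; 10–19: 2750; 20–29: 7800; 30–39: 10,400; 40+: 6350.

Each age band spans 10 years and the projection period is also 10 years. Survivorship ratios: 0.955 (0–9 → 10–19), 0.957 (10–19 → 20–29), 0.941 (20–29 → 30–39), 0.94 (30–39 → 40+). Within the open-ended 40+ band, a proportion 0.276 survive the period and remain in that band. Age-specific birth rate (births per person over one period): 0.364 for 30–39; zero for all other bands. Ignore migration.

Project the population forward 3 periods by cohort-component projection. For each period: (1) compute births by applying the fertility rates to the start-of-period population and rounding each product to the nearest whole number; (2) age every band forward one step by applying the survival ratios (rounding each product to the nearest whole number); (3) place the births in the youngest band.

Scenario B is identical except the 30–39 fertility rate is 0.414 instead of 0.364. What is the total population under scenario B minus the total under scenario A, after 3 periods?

947

After projecting period 1:
Births: 10400 * 0.364 = 3786
10–19: 3650 * 0.955 = 3486
20–29: 2750 * 0.957 = 2632
30–39: 7800 * 0.941 = 7340
40+: 10400 * 0.94 + 6350 * 0.276 = 9776 + 1753 = 11529
End of period: [3786, 3486, 2632, 7340, 11529]
After projecting period 2:
Births: 7340 * 0.364 = 2672
10–19: 3786 * 0.955 = 3616
20–29: 3486 * 0.957 = 3336
30–39: 2632 * 0.941 = 2477
40+: 7340 * 0.94 + 11529 * 0.276 = 6900 + 3182 = 10082
End of period: [2672, 3616, 3336, 2477, 10082]
After projecting period 3:
Births: 2477 * 0.364 = 902
10–19: 2672 * 0.955 = 2552
20–29: 3616 * 0.957 = 3461
30–39: 3336 * 0.941 = 3139
40+: 2477 * 0.94 + 10082 * 0.276 = 2328 + 2783 = 5111
End of period: [902, 2552, 3461, 3139, 5111]
Scenario A total after 3 periods: 15165
Scenario B projection —
After projecting period 1:
Births: 10400 * 0.414 = 4306
10–19: 3650 * 0.955 = 3486
20–29: 2750 * 0.957 = 2632
30–39: 7800 * 0.941 = 7340
40+: 10400 * 0.94 + 6350 * 0.276 = 9776 + 1753 = 11529
End of period: [4306, 3486, 2632, 7340, 11529]
After projecting period 2:
Births: 7340 * 0.414 = 3039
10–19: 4306 * 0.955 = 4112
20–29: 3486 * 0.957 = 3336
30–39: 2632 * 0.941 = 2477
40+: 7340 * 0.94 + 11529 * 0.276 = 6900 + 3182 = 10082
End of period: [3039, 4112, 3336, 2477, 10082]
After projecting period 3:
Births: 2477 * 0.414 = 1025
10–19: 3039 * 0.955 = 2902
20–29: 4112 * 0.957 = 3935
30–39: 3336 * 0.941 = 3139
40+: 2477 * 0.94 + 10082 * 0.276 = 2328 + 2783 = 5111
End of period: [1025, 2902, 3935, 3139, 5111]
Scenario B total after 3 periods: 16112
Difference B − A = 16112 − 15165 = 947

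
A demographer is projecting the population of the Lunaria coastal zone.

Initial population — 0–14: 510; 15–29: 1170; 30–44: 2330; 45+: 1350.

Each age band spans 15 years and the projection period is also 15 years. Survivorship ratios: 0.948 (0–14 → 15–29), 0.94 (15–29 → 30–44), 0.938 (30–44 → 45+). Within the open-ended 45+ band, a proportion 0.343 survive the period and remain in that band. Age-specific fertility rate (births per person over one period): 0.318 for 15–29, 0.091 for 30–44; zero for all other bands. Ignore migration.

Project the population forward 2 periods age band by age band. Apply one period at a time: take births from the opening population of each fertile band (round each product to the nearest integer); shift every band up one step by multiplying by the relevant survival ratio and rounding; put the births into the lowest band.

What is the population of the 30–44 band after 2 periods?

Call the groups 1 to 4, youngest first.
— Period 1 —
Births: 1170 × 0.318 = 372 ; 2330 × 0.091 = 212 ⇒ total 584
Group 2: 510 × 0.948 = 483
Group 3: 1170 × 0.94 = 1100
Group 4: 2330 × 0.938 + 1350 × 0.343 = 2186 + 463 = 2649
End of period: [584, 483, 1100, 2649]
— Period 2 —
Births: 483 × 0.318 = 154 ; 1100 × 0.091 = 100 ⇒ total 254
Group 2: 584 × 0.948 = 554
Group 3: 483 × 0.94 = 454
Group 4: 1100 × 0.938 + 2649 × 0.343 = 1032 + 909 = 1941
End of period: [254, 554, 454, 1941]

454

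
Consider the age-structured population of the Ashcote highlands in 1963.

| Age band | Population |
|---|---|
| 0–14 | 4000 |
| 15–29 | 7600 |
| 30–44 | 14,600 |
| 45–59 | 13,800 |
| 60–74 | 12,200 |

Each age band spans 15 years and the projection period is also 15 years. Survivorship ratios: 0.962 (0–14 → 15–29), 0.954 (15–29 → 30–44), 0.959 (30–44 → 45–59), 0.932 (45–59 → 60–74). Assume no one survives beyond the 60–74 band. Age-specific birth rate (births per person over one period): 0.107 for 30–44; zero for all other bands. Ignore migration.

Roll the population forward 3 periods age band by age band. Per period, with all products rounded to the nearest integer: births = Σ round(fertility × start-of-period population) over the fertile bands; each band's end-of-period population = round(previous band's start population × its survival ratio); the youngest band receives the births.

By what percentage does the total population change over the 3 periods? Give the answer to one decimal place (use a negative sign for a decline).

(Groups numbered youngest = 1 to oldest = 5.)
— Period 1 —
Births: 14600 × 0.107 = 1562
Group 2: 4000 × 0.962 = 3848
Group 3: 7600 × 0.954 = 7250
Group 4: 14600 × 0.959 = 14001
Group 5: 13800 × 0.932 = 12862
→ [1562, 3848, 7250, 14001, 12862]
— Period 2 —
Births: 7250 × 0.107 = 776
Group 2: 1562 × 0.962 = 1503
Group 3: 3848 × 0.954 = 3671
Group 4: 7250 × 0.959 = 6953
Group 5: 14001 × 0.932 = 13049
→ [776, 1503, 3671, 6953, 13049]
— Period 3 —
Births: 3671 × 0.107 = 393
Group 2: 776 × 0.962 = 747
Group 3: 1503 × 0.954 = 1434
Group 4: 3671 × 0.959 = 3520
Group 5: 6953 × 0.932 = 6480
→ [393, 747, 1434, 3520, 6480]
Total: 52200 → 12574; change = -39626; percentage change = -75.9%

-75.9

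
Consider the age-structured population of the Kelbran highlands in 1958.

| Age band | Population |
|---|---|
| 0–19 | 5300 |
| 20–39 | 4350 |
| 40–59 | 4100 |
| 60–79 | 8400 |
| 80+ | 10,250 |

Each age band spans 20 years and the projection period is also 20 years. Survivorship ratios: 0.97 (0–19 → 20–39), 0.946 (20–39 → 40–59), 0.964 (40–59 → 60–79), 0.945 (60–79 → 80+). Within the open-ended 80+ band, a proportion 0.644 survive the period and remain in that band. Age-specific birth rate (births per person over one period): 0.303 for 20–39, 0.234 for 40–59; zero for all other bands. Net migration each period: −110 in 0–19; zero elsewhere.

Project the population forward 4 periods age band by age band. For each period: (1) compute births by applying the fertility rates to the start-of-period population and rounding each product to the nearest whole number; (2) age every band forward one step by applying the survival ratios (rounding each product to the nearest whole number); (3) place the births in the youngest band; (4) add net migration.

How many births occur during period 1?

2277

[period 1]
Births: 4350 × 0.303 = 1318, 4100 × 0.234 = 959 → total 2277
20–39: 5300 × 0.97 = 5141
40–59: 4350 × 0.946 = 4115
60–79: 4100 × 0.964 = 3952
80+: 8400 × 0.945 + 10250 × 0.644 = 7938 + 6601 = 14539
Net migration: 0–19 − 110 → 2167
Population now: 0–19=2167, 20–39=5141, 40–59=4115, 60–79=3952, 80+=14539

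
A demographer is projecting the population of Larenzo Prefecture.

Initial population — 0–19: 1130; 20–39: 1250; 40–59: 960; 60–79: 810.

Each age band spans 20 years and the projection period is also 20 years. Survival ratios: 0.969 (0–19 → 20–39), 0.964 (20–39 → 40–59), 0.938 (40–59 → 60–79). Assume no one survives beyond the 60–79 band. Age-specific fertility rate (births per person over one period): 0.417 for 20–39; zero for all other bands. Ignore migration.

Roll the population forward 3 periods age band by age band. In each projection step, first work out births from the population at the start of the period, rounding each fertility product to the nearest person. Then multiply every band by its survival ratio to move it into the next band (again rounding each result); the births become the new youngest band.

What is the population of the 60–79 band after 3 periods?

Let band 1 be 0–19 through band 4 = 60–79.
Period 1:
Births: 1250 * 0.417 = 521
Band 2: 1130 * 0.969 = 1095
Band 3: 1250 * 0.964 = 1205
Band 4: 960 * 0.938 = 900
Population now: 0–19=521, 20–39=1095, 40–59=1205, 60–79=900
Period 2:
Births: 1095 * 0.417 = 457
Band 2: 521 * 0.969 = 505
Band 3: 1095 * 0.964 = 1056
Band 4: 1205 * 0.938 = 1130
Population now: 0–19=457, 20–39=505, 40–59=1056, 60–79=1130
Period 3:
Births: 505 * 0.417 = 211
Band 2: 457 * 0.969 = 443
Band 3: 505 * 0.964 = 487
Band 4: 1056 * 0.938 = 991
Population now: 0–19=211, 20–39=443, 40–59=487, 60–79=991

991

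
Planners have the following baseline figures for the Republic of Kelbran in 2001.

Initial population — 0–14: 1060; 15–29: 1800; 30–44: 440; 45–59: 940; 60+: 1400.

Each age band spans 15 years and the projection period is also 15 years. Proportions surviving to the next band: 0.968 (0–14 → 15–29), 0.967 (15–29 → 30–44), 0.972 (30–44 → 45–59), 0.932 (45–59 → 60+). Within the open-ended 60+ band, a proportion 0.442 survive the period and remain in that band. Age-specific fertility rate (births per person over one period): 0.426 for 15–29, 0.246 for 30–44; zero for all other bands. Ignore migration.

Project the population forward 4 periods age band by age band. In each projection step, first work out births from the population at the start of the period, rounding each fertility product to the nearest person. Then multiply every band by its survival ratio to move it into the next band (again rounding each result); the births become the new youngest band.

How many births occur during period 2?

Let group 1 be 0–14 through group 5 = 60+.
Period 1:
Births: 1800 × 0.426 = 767, 440 × 0.246 = 108 — total 875
Group 2: 1060 × 0.968 = 1026
Group 3: 1800 × 0.967 = 1741
Group 4: 440 × 0.972 = 428
Group 5: 940 × 0.932 + 1400 × 0.442 = 876 + 619 = 1495
End of period: [875, 1026, 1741, 428, 1495]
Period 2:
Births: 1026 × 0.426 = 437, 1741 × 0.246 = 428 — total 865
Group 2: 875 × 0.968 = 847
Group 3: 1026 × 0.967 = 992
Group 4: 1741 × 0.972 = 1692
Group 5: 428 × 0.932 + 1495 × 0.442 = 399 + 661 = 1060
End of period: [865, 847, 992, 1692, 1060]

865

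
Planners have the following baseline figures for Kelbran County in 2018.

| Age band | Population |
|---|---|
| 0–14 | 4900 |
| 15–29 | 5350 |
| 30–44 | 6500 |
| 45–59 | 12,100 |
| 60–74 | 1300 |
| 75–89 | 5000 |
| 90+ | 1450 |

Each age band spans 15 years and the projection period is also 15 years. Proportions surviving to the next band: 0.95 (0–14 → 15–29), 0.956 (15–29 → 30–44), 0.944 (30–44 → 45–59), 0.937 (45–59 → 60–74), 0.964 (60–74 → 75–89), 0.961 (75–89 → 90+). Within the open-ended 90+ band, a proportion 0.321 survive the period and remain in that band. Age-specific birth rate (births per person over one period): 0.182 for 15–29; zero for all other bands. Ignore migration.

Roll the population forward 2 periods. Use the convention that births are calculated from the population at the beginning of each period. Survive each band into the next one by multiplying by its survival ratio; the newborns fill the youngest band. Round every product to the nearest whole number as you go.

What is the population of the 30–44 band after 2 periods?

4450

— Period 1 —
Births: 5350 × 0.182 = 974
15–29: 4900 × 0.95 = 4655
30–44: 5350 × 0.956 = 5115
45–59: 6500 × 0.944 = 6136
60–74: 12100 × 0.937 = 11338
75–89: 1300 × 0.964 = 1253
90+: 5000 × 0.961 + 1450 × 0.321 = 4805 + 465 = 5270
Giving 974 / 4655 / 5115 / 6136 / 11338 / 1253 / 5270.
— Period 2 —
Births: 4655 × 0.182 = 847
15–29: 974 × 0.95 = 925
30–44: 4655 × 0.956 = 4450
45–59: 5115 × 0.944 = 4829
60–74: 6136 × 0.937 = 5749
75–89: 11338 × 0.964 = 10930
90+: 1253 × 0.961 + 5270 × 0.321 = 1204 + 1692 = 2896
Giving 847 / 925 / 4450 / 4829 / 5749 / 10930 / 2896.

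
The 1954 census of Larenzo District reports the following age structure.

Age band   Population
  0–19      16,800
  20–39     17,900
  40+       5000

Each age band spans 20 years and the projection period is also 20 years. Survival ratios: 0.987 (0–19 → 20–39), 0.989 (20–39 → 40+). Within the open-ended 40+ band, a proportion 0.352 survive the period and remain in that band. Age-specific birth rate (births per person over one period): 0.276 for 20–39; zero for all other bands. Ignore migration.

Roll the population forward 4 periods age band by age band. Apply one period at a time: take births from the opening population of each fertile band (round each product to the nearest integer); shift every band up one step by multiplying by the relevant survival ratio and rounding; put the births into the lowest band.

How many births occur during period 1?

(Bands numbered youngest = 1 to oldest = 3.)
After projecting period 1:
Births: 17900 × 0.276 = 4940
Band 2: 16800 × 0.987 = 16582
Band 3: 17900 × 0.989 + 5000 × 0.352 = 17703 + 1760 = 19463
Giving 4940 / 16582 / 19463.

4940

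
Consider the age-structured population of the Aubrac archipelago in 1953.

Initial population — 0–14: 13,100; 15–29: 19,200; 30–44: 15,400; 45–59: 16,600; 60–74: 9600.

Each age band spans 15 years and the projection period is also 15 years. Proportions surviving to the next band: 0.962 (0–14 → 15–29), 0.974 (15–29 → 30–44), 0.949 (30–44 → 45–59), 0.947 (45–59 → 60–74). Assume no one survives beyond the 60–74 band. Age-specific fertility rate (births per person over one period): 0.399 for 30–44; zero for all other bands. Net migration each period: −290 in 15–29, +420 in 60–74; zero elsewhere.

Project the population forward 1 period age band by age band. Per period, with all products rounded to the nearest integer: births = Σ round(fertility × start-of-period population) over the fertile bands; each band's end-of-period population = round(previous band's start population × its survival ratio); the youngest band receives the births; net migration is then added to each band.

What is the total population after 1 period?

[period 1]
Births: 15400 * 0.399 = 6145
15–29: 13100 * 0.962 = 12602
30–44: 19200 * 0.974 = 18701
45–59: 15400 * 0.949 = 14615
60–74: 16600 * 0.947 = 15720
Net migration: 15–29 − 290 → 12312; 60–74 + 420 → 16140
Population now: 0–14=6145, 15–29=12312, 30–44=18701, 45–59=14615, 60–74=16140
Total after period 1: 6145 + 12312 + 18701 + 14615 + 16140 = 67913

67913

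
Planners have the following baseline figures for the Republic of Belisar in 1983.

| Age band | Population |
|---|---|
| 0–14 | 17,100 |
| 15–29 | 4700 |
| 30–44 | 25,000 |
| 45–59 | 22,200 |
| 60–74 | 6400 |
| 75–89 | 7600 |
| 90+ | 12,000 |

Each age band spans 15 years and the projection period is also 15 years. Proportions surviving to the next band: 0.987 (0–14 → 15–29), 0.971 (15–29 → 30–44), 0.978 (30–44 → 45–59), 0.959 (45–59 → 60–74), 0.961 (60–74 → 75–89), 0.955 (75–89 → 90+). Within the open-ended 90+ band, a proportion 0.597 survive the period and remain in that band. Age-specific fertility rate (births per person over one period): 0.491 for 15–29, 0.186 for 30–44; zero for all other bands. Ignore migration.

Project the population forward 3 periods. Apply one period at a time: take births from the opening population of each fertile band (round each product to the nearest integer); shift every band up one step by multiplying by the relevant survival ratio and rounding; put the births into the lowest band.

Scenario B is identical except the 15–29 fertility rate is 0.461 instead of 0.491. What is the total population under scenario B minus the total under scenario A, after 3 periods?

(Groups numbered youngest = 1 to oldest = 7.)
After projecting period 1:
Births: 4700 * 0.491 = 2308, 25000 * 0.186 = 4650 — total 6958
Group 2: 17100 * 0.987 = 16878
Group 3: 4700 * 0.971 = 4564
Group 4: 25000 * 0.978 = 24450
Group 5: 22200 * 0.959 = 21290
Group 6: 6400 * 0.961 = 6150
Group 7: 7600 * 0.955 + 12000 * 0.597 = 7258 + 7164 = 14422
→ [6958, 16878, 4564, 24450, 21290, 6150, 14422]
After projecting period 2:
Births: 16878 * 0.491 = 8287, 4564 * 0.186 = 849 — total 9136
Group 2: 6958 * 0.987 = 6868
Group 3: 16878 * 0.971 = 16389
Group 4: 4564 * 0.978 = 4464
Group 5: 24450 * 0.959 = 23448
Group 6: 21290 * 0.961 = 20460
Group 7: 6150 * 0.955 + 14422 * 0.597 = 5873 + 8610 = 14483
→ [9136, 6868, 16389, 4464, 23448, 20460, 14483]
After projecting period 3:
Births: 6868 * 0.491 = 3372, 16389 * 0.186 = 3048 — total 6420
Group 2: 9136 * 0.987 = 9017
Group 3: 6868 * 0.971 = 6669
Group 4: 16389 * 0.978 = 16028
Group 5: 4464 * 0.959 = 4281
Group 6: 23448 * 0.961 = 22534
Group 7: 20460 * 0.955 + 14483 * 0.597 = 19539 + 8646 = 28185
→ [6420, 9017, 6669, 16028, 4281, 22534, 28185]
Scenario A total after 3 periods: 93134
Scenario B projection —
After projecting period 1:
Births: 4700 * 0.461 = 2167, 25000 * 0.186 = 4650 — total 6817
Group 2: 17100 * 0.987 = 16878
Group 3: 4700 * 0.971 = 4564
Group 4: 25000 * 0.978 = 24450
Group 5: 22200 * 0.959 = 21290
Group 6: 6400 * 0.961 = 6150
Group 7: 7600 * 0.955 + 12000 * 0.597 = 7258 + 7164 = 14422
→ [6817, 16878, 4564, 24450, 21290, 6150, 14422]
After projecting period 2:
Births: 16878 * 0.461 = 7781, 4564 * 0.186 = 849 — total 8630
Group 2: 6817 * 0.987 = 6728
Group 3: 16878 * 0.971 = 16389
Group 4: 4564 * 0.978 = 4464
Group 5: 24450 * 0.959 = 23448
Group 6: 21290 * 0.961 = 20460
Group 7: 6150 * 0.955 + 14422 * 0.597 = 5873 + 8610 = 14483
→ [8630, 6728, 16389, 4464, 23448, 20460, 14483]
After projecting period 3:
Births: 6728 * 0.461 = 3102, 16389 * 0.186 = 3048 — total 6150
Group 2: 8630 * 0.987 = 8518
Group 3: 6728 * 0.971 = 6533
Group 4: 16389 * 0.978 = 16028
Group 5: 4464 * 0.959 = 4281
Group 6: 23448 * 0.961 = 22534
Group 7: 20460 * 0.955 + 14483 * 0.597 = 19539 + 8646 = 28185
→ [6150, 8518, 6533, 16028, 4281, 22534, 28185]
Scenario B total after 3 periods: 92229
Difference B − A = 92229 − 93134 = -905

-905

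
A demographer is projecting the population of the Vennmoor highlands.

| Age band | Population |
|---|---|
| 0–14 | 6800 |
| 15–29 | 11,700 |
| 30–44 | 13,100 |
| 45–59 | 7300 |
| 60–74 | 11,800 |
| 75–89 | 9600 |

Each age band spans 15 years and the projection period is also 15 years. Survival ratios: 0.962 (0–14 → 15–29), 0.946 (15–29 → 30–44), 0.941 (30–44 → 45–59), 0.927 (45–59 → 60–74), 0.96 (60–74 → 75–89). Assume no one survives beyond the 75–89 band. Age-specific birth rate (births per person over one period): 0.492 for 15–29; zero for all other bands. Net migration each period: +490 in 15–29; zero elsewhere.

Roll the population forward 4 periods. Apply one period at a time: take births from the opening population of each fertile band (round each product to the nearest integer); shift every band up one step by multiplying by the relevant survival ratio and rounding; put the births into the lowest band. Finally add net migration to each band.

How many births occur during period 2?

Period 1:
Births: 11700 × 0.492 = 5756
15–29: 6800 × 0.962 = 6542
30–44: 11700 × 0.946 = 11068
45–59: 13100 × 0.941 = 12327
60–74: 7300 × 0.927 = 6767
75–89: 11800 × 0.96 = 11328
Net migration: 15–29 + 490 → 7032
Population now: 0–14=5756, 15–29=7032, 30–44=11068, 45–59=12327, 60–74=6767, 75–89=11328
Period 2:
Births: 7032 × 0.492 = 3460
15–29: 5756 × 0.962 = 5537
30–44: 7032 × 0.946 = 6652
45–59: 11068 × 0.941 = 10415
60–74: 12327 × 0.927 = 11427
75–89: 6767 × 0.96 = 6496
Net migration: 15–29 + 490 → 6027
Population now: 0–14=3460, 15–29=6027, 30–44=6652, 45–59=10415, 60–74=11427, 75–89=6496

3460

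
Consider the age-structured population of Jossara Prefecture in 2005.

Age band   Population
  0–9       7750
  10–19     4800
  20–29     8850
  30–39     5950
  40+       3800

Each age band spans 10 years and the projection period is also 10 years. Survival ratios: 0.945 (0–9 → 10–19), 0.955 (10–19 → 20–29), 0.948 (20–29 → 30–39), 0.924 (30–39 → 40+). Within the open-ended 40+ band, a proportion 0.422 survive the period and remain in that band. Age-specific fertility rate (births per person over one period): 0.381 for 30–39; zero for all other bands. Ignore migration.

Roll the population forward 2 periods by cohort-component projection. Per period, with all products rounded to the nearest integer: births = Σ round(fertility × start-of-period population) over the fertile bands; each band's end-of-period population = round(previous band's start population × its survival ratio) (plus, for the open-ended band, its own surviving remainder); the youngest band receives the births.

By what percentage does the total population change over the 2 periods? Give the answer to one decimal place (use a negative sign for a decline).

Period 1.
Births: 5950 × 0.381 = 2267
10–19: 7750 × 0.945 = 7324
20–29: 4800 × 0.955 = 4584
30–39: 8850 × 0.948 = 8390
40+: 5950 × 0.924 + 3800 × 0.422 = 5498 + 1604 = 7102
End of period: [2267, 7324, 4584, 8390, 7102]
Period 2.
Births: 8390 × 0.381 = 3197
10–19: 2267 × 0.945 = 2142
20–29: 7324 × 0.955 = 6994
30–39: 4584 × 0.948 = 4346
40+: 8390 × 0.924 + 7102 × 0.422 = 7752 + 2997 = 10749
End of period: [3197, 2142, 6994, 4346, 10749]
Total: 31150 → 27428; change = -3722; percentage change = -11.9%

-11.9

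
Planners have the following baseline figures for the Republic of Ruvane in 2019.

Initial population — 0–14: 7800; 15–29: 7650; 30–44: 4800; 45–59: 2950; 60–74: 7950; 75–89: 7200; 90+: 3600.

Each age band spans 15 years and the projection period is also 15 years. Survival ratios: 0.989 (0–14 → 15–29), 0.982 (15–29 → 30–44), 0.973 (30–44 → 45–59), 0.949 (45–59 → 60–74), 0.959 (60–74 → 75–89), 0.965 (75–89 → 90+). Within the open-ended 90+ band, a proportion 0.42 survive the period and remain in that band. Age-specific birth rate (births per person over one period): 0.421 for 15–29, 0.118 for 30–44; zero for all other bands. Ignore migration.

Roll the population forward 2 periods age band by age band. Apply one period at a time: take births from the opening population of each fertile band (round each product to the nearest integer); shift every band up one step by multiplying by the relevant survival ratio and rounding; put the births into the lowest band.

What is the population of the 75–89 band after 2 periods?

2685

Numbering the groups 1..7 from youngest to oldest:
Period 1.
Births: 7650 * 0.421 = 3221, 4800 * 0.118 = 566 ⇒ total 3787
Group 2: 7800 * 0.989 = 7714
Group 3: 7650 * 0.982 = 7512
Group 4: 4800 * 0.973 = 4670
Group 5: 2950 * 0.949 = 2800
Group 6: 7950 * 0.959 = 7624
Group 7: 7200 * 0.965 + 3600 * 0.42 = 6948 + 1512 = 8460
Giving 3787 / 7714 / 7512 / 4670 / 2800 / 7624 / 8460.
Period 2.
Births: 7714 * 0.421 = 3248, 7512 * 0.118 = 886 ⇒ total 4134
Group 2: 3787 * 0.989 = 3745
Group 3: 7714 * 0.982 = 7575
Group 4: 7512 * 0.973 = 7309
Group 5: 4670 * 0.949 = 4432
Group 6: 2800 * 0.959 = 2685
Group 7: 7624 * 0.965 + 8460 * 0.42 = 7357 + 3553 = 10910
Giving 4134 / 3745 / 7575 / 7309 / 4432 / 2685 / 10910.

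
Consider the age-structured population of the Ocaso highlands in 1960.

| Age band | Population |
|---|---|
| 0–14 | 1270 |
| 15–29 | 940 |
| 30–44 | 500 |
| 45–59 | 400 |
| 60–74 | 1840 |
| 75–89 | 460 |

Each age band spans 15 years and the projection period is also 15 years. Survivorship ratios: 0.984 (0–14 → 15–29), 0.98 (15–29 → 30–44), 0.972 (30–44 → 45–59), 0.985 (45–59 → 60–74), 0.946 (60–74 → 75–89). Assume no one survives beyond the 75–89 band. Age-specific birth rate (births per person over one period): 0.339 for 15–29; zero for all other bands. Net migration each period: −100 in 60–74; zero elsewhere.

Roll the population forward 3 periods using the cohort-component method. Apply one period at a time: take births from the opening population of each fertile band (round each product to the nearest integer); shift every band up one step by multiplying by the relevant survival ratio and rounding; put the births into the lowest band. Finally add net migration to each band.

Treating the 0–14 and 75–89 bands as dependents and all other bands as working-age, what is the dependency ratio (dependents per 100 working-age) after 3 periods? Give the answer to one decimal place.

17.2

After projecting period 1:
Births: 940 × 0.339 = 319
15–29: 1270 × 0.984 = 1250
30–44: 940 × 0.98 = 921
45–59: 500 × 0.972 = 486
60–74: 400 × 0.985 = 394
75–89: 1840 × 0.946 = 1741
Net migration: 60–74 − 100 → 294
End of period: [319, 1250, 921, 486, 294, 1741]
After projecting period 2:
Births: 1250 × 0.339 = 424
15–29: 319 × 0.984 = 314
30–44: 1250 × 0.98 = 1225
45–59: 921 × 0.972 = 895
60–74: 486 × 0.985 = 479
75–89: 294 × 0.946 = 278
Net migration: 60–74 − 100 → 379
End of period: [424, 314, 1225, 895, 379, 278]
After projecting period 3:
Births: 314 × 0.339 = 106
15–29: 424 × 0.984 = 417
30–44: 314 × 0.98 = 308
45–59: 1225 × 0.972 = 1191
60–74: 895 × 0.985 = 882
75–89: 379 × 0.946 = 359
Net migration: 60–74 − 100 → 782
End of period: [106, 417, 308, 1191, 782, 359]
Dependents (band 0–14 + band 75–89) = 106 + 359 = 465; working-age = 2698; ratio = 465/2698 × 100 = 17.2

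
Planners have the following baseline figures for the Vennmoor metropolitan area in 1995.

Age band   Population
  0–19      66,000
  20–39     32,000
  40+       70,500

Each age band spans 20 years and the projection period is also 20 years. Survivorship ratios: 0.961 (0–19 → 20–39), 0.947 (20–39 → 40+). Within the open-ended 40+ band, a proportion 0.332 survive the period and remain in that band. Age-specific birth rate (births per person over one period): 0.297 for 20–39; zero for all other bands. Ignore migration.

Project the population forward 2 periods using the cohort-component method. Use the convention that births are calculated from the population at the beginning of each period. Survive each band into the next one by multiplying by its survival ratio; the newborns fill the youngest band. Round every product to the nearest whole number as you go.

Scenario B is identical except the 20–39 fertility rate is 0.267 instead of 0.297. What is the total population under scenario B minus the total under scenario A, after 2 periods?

-2825

Period 1:
Births: 32000 × 0.297 = 9504
20–39: 66000 × 0.961 = 63426
40+: 32000 × 0.947 + 70500 × 0.332 = 30304 + 23406 = 53710
Population now: 0–19=9504, 20–39=63426, 40+=53710
Period 2:
Births: 63426 × 0.297 = 18838
20–39: 9504 × 0.961 = 9133
40+: 63426 × 0.947 + 53710 × 0.332 = 60064 + 17832 = 77896
Population now: 0–19=18838, 20–39=9133, 40+=77896
Scenario A total after 2 periods: 105867
Scenario B projection —
Period 1:
Births: 32000 × 0.267 = 8544
20–39: 66000 × 0.961 = 63426
40+: 32000 × 0.947 + 70500 × 0.332 = 30304 + 23406 = 53710
Population now: 0–19=8544, 20–39=63426, 40+=53710
Period 2:
Births: 63426 × 0.267 = 16935
20–39: 8544 × 0.961 = 8211
40+: 63426 × 0.947 + 53710 × 0.332 = 60064 + 17832 = 77896
Population now: 0–19=16935, 20–39=8211, 40+=77896
Scenario B total after 2 periods: 103042
Difference B − A = 103042 − 105867 = -2825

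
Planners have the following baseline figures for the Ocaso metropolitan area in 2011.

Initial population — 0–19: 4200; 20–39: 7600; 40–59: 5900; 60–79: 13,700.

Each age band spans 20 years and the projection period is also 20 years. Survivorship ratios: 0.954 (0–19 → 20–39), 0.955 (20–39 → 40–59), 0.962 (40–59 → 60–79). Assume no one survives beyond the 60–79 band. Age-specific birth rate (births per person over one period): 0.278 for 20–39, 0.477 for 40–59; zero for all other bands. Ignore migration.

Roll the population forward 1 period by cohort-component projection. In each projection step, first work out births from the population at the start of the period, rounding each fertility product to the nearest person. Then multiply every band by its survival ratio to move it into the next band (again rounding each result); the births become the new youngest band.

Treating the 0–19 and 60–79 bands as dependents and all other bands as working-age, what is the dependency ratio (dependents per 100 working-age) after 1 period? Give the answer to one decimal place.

94.1

— Period 1 —
Births: 7600 × 0.278 = 2113, 5900 × 0.477 = 2814 → 4927
20–39: 4200 × 0.954 = 4007
40–59: 7600 × 0.955 = 7258
60–79: 5900 × 0.962 = 5676
Giving 4927 / 4007 / 7258 / 5676.
Dependents (band 0–19 + band 60–79) = 4927 + 5676 = 10603; working-age = 11265; ratio = 10603/11265 × 100 = 94.1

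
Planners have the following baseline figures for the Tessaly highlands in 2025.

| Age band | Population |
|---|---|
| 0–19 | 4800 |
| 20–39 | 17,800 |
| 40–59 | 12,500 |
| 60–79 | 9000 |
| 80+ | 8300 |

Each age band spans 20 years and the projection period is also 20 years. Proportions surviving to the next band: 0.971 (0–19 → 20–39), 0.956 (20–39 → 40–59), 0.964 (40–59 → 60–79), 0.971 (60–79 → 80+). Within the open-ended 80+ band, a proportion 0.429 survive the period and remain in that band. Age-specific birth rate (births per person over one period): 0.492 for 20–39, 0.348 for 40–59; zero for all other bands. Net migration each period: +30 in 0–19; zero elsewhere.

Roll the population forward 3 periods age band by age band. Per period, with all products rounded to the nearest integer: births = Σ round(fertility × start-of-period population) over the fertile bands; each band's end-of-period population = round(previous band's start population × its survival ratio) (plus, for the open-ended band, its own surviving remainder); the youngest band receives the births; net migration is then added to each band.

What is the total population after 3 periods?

55567

(Bands numbered youngest = 1 to oldest = 5.)
— Period 1 —
Births: 17800 × 0.492 = 8758  |  12500 × 0.348 = 4350 — total 13108
Band 2: 4800 × 0.971 = 4661
Band 3: 17800 × 0.956 = 17017
Band 4: 12500 × 0.964 = 12050
Band 5: 9000 × 0.971 + 8300 × 0.429 = 8739 + 3561 = 12300
Net migration: Band 1 + 30 → 13138
→ [13138, 4661, 17017, 12050, 12300]
— Period 2 —
Births: 4661 × 0.492 = 2293  |  17017 × 0.348 = 5922 — total 8215
Band 2: 13138 × 0.971 = 12757
Band 3: 4661 × 0.956 = 4456
Band 4: 17017 × 0.964 = 16404
Band 5: 12050 × 0.971 + 12300 × 0.429 = 11701 + 5277 = 16978
Net migration: Band 1 + 30 → 8245
→ [8245, 12757, 4456, 16404, 16978]
— Period 3 —
Births: 12757 × 0.492 = 6276  |  4456 × 0.348 = 1551 — total 7827
Band 2: 8245 × 0.971 = 8006
Band 3: 12757 × 0.956 = 12196
Band 4: 4456 × 0.964 = 4296
Band 5: 16404 × 0.971 + 16978 × 0.429 = 15928 + 7284 = 23212
Net migration: Band 1 + 30 → 7857
→ [7857, 8006, 12196, 4296, 23212]
Total after period 3: 7857 + 8006 + 12196 + 4296 + 23212 = 55567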